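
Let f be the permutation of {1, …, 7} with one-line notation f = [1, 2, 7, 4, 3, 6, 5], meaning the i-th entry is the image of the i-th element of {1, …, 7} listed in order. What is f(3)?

7

3 is element number 3 of the domain, and entry number 3 of the one-line form is 7, so f(3) = 7.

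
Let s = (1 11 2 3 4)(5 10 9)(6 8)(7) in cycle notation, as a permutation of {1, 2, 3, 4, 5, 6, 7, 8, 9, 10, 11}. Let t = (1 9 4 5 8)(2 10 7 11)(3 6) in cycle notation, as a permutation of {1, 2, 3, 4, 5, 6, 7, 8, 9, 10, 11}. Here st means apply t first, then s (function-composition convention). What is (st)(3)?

(st)(3) = s(t(3)). t(3) = 6, then s(6) = 8. So (st)(3) = 8.

8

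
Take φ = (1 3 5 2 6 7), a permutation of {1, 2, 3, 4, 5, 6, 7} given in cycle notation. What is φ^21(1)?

2

1 lies in the 6-cycle (1 3 5 2 6 7).
On a 6-cycle, φ^6 is the identity, so φ^21 = φ^3 there (21 ≡ 3 mod 6).
Stepping 3 places around the cycle: 1 → 3 → 5 → 2.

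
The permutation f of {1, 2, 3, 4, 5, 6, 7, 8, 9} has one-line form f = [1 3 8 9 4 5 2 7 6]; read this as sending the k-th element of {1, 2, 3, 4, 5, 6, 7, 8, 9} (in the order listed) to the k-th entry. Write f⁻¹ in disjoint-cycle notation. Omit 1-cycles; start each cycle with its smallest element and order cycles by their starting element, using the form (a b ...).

First write f in disjoint cycles: (2 3 8 7)(4 9 6 5).
Reversing each cycle (and rotating so the smallest element leads) gives f⁻¹ = (2 7 8 3)(4 5 6 9).

(2 7 8 3)(4 5 6 9)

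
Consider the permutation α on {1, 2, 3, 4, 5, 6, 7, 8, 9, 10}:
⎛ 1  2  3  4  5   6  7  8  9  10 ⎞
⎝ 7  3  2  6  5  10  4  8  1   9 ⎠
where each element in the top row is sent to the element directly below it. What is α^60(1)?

Tracing 1 → 7 → … returns to 1 after 6 steps, so 1 lies in a 6-cycle (1 7 4 6 10 9).
Since the cycle has length 6, α^60 acts on it the same as α^0 (60 mod 6 = 0).
So α^60(1) = 1.

1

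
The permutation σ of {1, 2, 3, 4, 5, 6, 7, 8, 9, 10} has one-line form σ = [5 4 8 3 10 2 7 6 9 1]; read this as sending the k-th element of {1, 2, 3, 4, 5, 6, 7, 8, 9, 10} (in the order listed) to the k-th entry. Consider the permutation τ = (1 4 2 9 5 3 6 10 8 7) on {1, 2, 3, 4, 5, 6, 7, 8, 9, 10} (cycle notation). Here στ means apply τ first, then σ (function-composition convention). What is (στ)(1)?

3

τ(1) = 4, then σ(4) = 3; composing gives (στ)(1) = 3.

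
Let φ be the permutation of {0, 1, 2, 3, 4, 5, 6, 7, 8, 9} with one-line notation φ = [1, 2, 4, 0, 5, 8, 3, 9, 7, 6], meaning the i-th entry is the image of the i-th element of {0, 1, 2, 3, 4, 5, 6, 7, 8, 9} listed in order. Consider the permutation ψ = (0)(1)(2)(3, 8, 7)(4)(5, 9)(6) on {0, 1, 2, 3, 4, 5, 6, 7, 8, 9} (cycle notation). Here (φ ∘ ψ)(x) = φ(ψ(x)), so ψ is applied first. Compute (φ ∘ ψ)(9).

8

ψ(9) = 5, then φ(5) = 8; composing gives (φ ∘ ψ)(9) = 8.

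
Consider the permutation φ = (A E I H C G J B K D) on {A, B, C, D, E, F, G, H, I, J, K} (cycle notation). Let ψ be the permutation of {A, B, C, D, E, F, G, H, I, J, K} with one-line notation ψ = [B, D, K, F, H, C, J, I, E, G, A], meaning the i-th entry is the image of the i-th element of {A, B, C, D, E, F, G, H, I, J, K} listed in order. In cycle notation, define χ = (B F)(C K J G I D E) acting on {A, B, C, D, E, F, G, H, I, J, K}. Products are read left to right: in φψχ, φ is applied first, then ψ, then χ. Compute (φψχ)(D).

(φψχ)(D) = χ(ψ(φ(D))). φ(D) = A, then ψ(A) = B, then χ(B) = F, so the result is F.

F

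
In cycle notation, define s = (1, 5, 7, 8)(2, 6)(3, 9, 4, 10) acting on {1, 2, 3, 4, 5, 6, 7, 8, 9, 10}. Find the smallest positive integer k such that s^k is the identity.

4

The disjoint cycles have lengths 4, 4, 2.
The order of s is the least common multiple of its cycle lengths: lcm(4, 4, 2) = 4.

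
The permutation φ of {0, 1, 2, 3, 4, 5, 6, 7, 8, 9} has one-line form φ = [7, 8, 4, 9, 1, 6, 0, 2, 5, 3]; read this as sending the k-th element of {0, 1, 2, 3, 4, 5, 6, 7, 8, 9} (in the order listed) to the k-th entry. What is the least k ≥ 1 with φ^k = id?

8

The disjoint-cycle form of φ has cycle lengths 8, 2.
Since disjoint cycles commute, ord(φ) = lcm(8, 2) = 8.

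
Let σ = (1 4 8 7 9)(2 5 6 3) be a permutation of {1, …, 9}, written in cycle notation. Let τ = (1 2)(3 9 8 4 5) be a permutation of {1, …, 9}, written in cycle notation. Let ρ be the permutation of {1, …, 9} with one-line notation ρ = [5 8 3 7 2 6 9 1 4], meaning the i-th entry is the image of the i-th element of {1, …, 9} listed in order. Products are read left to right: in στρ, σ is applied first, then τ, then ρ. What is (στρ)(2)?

Chase 2: σ(2) = 5; τ(5) = 3; ρ(3) = 3. Hence (στρ)(2) = 3.

3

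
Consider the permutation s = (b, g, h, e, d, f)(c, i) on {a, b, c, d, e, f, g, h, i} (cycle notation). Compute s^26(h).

h lies in the 6-cycle (b, g, h, e, d, f).
On a 6-cycle, s^6 is the identity, so s^26 = s^2 there (26 ≡ 2 mod 6).
Advancing 2 steps from h: h → e → d.

d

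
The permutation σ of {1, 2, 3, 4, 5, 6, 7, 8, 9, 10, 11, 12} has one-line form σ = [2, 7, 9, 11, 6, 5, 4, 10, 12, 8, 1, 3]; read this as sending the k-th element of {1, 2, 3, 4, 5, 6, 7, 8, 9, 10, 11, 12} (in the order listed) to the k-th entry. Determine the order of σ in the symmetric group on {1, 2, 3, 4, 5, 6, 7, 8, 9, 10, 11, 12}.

Writing σ as disjoint cycles, the cycle lengths are 5, 3, 2, 2.
The order of σ is the least common multiple of its cycle lengths: lcm(5, 3, 2, 2) = 30.

30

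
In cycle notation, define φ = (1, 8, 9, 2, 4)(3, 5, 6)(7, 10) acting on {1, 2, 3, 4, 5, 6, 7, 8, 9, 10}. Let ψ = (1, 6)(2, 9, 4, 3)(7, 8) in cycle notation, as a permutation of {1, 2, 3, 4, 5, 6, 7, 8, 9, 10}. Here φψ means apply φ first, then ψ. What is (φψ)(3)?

φ(3) = 5, then ψ(5) = 5; composing gives (φψ)(3) = 5.

5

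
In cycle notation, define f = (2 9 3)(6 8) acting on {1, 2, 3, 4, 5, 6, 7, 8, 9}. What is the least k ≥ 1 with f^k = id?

6

The disjoint cycles have lengths 3, 2, 1, 1, 1, 1.
Since disjoint cycles commute, ord(f) = lcm(3, 2) = 6.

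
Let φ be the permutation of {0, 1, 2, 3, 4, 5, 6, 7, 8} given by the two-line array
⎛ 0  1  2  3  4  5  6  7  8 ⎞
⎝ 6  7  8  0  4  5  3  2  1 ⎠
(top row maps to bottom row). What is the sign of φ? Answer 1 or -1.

In disjoint-cycle form the cycle lengths are 4, 3, 1, 1.
A cycle is odd iff its length is even; φ has 1 even-length cycle, so sgn(φ) = (−1)^1 and φ is odd.

-1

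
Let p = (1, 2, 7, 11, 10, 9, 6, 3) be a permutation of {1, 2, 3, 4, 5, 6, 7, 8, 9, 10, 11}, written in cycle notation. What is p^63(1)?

3

1 lies in the 8-cycle (1, 2, 7, 11, 10, 9, 6, 3).
Since the cycle has length 8, p^63 acts on it the same as p^7 (63 mod 8 = 7).
Stepping 7 places around the cycle: 1 → 2 → 7 → 11 → 10 → 9 → 6 → 3.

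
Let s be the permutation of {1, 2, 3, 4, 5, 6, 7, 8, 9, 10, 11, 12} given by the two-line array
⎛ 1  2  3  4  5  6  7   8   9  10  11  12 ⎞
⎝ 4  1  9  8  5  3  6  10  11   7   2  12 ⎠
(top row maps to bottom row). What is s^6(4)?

9

Tracing 4 → 8 → … returns to 4 after 10 steps, so 4 lies in a 10-cycle (1 4 8 10 7 6 3 9 11 2).
Stepping 6 places around the cycle: 4 → 8 → 10 → 7 → 6 → 3 → 9.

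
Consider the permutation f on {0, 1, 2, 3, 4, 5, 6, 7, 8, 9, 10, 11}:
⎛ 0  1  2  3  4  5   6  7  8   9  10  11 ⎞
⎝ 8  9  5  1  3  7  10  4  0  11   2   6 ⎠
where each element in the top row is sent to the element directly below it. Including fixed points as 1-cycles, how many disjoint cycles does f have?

2

The cycle decomposition is (0 8)(1 9 11 6 10 2 5 7 4 3), which has 2 cycles (counting 1-cycles).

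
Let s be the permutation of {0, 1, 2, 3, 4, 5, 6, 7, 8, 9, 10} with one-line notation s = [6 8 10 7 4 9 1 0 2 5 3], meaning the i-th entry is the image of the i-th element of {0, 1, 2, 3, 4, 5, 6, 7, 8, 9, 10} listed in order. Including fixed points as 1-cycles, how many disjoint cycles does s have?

3

The cycle decomposition is (0, 6, 1, 8, 2, 10, 3, 7)(4)(5, 9), which has 3 cycles (counting 1-cycles).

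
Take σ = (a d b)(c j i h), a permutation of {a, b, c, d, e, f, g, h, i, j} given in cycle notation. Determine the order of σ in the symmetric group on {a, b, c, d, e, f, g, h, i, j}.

The cycle type of σ is (4, 3, 1, 1, 1).
The order of σ is the least common multiple of its cycle lengths: lcm(4, 3) = 12.

12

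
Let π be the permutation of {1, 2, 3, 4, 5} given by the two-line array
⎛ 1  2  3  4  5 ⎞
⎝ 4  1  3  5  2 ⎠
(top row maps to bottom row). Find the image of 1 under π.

4

The entry below 1 in the array is 4, so π(1) = 4.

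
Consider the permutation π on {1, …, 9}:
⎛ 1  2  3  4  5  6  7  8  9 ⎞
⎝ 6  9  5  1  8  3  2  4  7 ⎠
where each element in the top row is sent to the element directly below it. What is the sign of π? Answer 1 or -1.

-1

In disjoint-cycle form the cycle lengths are 6, 3.
A cycle is odd iff its length is even; π has 1 even-length cycle, so sgn(π) = (−1)^1 and π is odd.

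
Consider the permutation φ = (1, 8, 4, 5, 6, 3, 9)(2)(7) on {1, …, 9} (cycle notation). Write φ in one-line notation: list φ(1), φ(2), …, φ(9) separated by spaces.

8 2 9 5 6 3 7 4 1

Image by image: 1↦8, 2↦2, 3↦9, 4↦5, 5↦6, 6↦3, 7↦7, 8↦4, 9↦1.
So the one-line form is 8 2 9 5 6 3 7 4 1.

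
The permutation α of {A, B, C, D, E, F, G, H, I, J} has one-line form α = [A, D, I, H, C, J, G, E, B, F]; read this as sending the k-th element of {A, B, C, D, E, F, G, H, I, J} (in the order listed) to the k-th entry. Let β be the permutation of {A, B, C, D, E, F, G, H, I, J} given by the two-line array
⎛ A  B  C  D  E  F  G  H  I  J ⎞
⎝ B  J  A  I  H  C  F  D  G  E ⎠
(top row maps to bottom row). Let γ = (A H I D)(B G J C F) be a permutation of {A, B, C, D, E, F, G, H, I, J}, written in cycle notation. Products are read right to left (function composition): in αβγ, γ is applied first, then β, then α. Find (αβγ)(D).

D

(αβγ)(D) = α(β(γ(D))). γ(D) = A, then β(A) = B, then α(B) = D, so the result is D.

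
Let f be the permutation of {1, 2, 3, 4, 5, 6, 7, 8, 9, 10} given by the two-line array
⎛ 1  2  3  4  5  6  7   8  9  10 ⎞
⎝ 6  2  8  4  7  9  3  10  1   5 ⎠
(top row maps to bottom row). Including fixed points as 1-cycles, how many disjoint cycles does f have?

4

The cycle decomposition is (1 6 9)(2)(3 8 10 5 7)(4), which has 4 cycles (counting 1-cycles).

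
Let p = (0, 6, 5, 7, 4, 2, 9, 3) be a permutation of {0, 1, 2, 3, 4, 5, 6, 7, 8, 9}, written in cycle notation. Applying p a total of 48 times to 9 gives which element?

9 lies in the 8-cycle (0, 6, 5, 7, 4, 2, 9, 3).
On an 8-cycle, p^8 is the identity, so p^48 = p^0 there (48 ≡ 0 mod 8).
So p^48(9) = 9.

9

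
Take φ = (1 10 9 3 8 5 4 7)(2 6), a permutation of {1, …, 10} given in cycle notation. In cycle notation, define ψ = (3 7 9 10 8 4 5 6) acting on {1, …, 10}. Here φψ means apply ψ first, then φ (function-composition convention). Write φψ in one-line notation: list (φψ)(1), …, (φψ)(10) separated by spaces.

10 6 1 4 2 8 3 7 9 5

(φψ)(x) = φ(ψ(x)). Computing each image: φ(ψ(1)) = φ(1) = 10, φ(ψ(2)) = φ(2) = 6, φ(ψ(3)) = φ(7) = 1, φ(ψ(4)) = φ(5) = 4, φ(ψ(5)) = φ(6) = 2, φ(ψ(6)) = φ(3) = 8, φ(ψ(7)) = φ(9) = 3, φ(ψ(8)) = φ(4) = 7, φ(ψ(9)) = φ(10) = 9, φ(ψ(10)) = φ(8) = 5.
Hence φψ = [10 6 1 4 2 8 3 7 9 5].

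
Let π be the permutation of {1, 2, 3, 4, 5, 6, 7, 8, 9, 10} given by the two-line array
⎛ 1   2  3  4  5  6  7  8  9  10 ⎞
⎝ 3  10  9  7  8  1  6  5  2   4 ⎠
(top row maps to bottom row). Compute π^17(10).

4

Tracing 10 → 4 → … returns to 10 after 8 steps, so 10 lies in an 8-cycle (1, 3, 9, 2, 10, 4, 7, 6).
Powers repeat with period 8 on this cycle, and 17 mod 8 = 1, so π^17(10) = π^1(10).
Stepping 1 place around the cycle: 10 → 4.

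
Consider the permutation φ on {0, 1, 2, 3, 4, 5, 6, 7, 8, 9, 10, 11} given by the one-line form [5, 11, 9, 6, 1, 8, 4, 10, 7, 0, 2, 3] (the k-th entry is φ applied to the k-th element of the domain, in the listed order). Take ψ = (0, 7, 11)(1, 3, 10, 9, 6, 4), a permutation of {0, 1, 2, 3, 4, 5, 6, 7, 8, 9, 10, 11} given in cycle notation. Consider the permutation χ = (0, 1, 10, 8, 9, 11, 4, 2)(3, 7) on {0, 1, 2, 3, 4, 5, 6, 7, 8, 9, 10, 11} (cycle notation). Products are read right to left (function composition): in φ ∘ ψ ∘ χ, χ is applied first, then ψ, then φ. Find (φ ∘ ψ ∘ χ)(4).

9

(φ ∘ ψ ∘ χ)(4) = φ(ψ(χ(4))). χ(4) = 2, then ψ(2) = 2, then φ(2) = 9, so the result is 9.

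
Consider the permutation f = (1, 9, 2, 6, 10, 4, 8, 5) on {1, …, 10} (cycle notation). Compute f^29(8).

6

8 lies in the 8-cycle (1, 9, 2, 6, 10, 4, 8, 5).
Powers repeat with period 8 on this cycle, and 29 mod 8 = 5, so f^29(8) = f^5(8).
Stepping 5 places around the cycle: 8 → 5 → 1 → 9 → 2 → 6.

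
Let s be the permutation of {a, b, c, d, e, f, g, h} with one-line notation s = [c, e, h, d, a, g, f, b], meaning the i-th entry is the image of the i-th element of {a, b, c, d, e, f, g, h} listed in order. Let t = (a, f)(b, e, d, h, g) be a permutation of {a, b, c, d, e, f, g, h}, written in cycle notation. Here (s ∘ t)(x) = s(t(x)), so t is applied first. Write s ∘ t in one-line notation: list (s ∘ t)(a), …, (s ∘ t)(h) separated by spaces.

(s ∘ t)(x) = s(t(x)). Computing each image: s(t(a)) = s(f) = g, s(t(b)) = s(e) = a, s(t(c)) = s(c) = h, s(t(d)) = s(h) = b, s(t(e)) = s(d) = d, s(t(f)) = s(a) = c, s(t(g)) = s(b) = e, s(t(h)) = s(g) = f.
Hence s ∘ t = [g a h b d c e f].

g a h b d c e f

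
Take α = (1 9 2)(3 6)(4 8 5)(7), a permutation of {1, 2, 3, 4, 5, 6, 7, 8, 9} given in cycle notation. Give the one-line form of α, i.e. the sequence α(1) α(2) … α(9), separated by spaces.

Each element maps to the next entry in its cycle (wrapping to the front): 1↦9, 2↦1, 3↦6, 4↦8, 5↦4, 6↦3, 7↦7, 8↦5, 9↦2.
Listing these in domain order gives 9 1 6 8 4 3 7 5 2.

9 1 6 8 4 3 7 5 2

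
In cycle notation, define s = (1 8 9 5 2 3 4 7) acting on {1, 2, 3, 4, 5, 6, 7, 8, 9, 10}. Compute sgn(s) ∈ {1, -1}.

-1

The cycle lengths are 8, 1, 1.
A cycle is odd iff its length is even; s has 1 even-length cycle, so sgn(s) = (−1)^1 and s is odd.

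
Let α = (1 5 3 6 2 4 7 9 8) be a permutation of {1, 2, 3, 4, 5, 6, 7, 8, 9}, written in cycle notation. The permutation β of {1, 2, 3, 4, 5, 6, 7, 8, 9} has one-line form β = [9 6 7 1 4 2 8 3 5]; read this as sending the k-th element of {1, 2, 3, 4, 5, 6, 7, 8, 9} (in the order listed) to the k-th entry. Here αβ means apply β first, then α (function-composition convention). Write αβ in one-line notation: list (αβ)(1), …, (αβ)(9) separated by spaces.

For each element, apply β then α: 1 → 9 → 8; 2 → 6 → 2; 3 → 7 → 9; 4 → 1 → 5; 5 → 4 → 7; 6 → 2 → 4; 7 → 8 → 1; 8 → 3 → 6; 9 → 5 → 3.
So αβ in one-line form is 8 2 9 5 7 4 1 6 3.

8 2 9 5 7 4 1 6 3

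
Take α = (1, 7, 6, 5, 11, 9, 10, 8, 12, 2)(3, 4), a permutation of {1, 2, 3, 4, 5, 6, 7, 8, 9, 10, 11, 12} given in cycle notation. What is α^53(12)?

12 lies in the 10-cycle (1, 7, 6, 5, 11, 9, 10, 8, 12, 2).
On a 10-cycle, α^10 is the identity, so α^53 = α^3 there (53 ≡ 3 mod 10).
Advancing 3 steps from 12: 12 → 2 → 1 → 7.

7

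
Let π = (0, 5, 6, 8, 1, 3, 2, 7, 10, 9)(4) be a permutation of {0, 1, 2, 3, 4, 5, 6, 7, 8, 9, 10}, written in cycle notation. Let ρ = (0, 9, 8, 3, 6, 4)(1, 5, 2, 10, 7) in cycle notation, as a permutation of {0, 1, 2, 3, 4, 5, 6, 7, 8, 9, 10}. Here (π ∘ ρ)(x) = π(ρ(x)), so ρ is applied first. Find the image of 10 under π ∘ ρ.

(π ∘ ρ)(10) = π(ρ(10)). ρ(10) = 7, then π(7) = 10. So (π ∘ ρ)(10) = 10.

10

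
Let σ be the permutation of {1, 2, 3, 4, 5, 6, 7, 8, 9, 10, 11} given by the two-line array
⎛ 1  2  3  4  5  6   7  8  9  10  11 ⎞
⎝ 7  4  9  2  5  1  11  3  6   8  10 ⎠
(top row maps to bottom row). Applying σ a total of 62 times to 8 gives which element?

11

Tracing 8 → 3 → … returns to 8 after 8 steps, so 8 lies in an 8-cycle (1 7 11 10 8 3 9 6).
On an 8-cycle, σ^8 is the identity, so σ^62 = σ^6 there (62 ≡ 6 mod 8).
Stepping 6 places around the cycle: 8 → 3 → 9 → 6 → 1 → 7 → 11.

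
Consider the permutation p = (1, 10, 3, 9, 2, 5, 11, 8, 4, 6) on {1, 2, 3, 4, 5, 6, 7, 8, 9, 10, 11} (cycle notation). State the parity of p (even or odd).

odd

The cycle lengths are 10, 1.
A cycle of length ℓ contributes ℓ−1 transpositions, so p is a product of 9 transpositions — odd.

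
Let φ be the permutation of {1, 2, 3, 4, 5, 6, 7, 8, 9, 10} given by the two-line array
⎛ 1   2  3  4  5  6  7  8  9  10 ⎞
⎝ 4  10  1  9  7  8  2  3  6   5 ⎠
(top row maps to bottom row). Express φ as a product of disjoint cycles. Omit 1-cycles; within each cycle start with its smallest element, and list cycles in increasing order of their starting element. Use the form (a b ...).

Start at 1 and follow images: 1 → 4 → 9 → 6 → 8 → 3 → 1, giving the cycle (1 4 9 6 8 3).
Repeating from the next unused element and collecting all non-trivial cycles gives (1 4 9 6 8 3)(2 10 5 7).

(1 4 9 6 8 3)(2 10 5 7)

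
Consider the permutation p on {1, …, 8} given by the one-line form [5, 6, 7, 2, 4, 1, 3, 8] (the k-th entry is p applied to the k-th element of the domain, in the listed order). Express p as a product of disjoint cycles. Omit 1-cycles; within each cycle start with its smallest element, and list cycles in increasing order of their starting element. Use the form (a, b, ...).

(1, 5, 4, 2, 6)(3, 7)

From 1: 1 → 5 → 4 → 2 → 6 → 1, closing the cycle (1, 5, 4, 2, 6).
Continuing from each remaining unvisited element yields (1, 5, 4, 2, 6)(3, 7).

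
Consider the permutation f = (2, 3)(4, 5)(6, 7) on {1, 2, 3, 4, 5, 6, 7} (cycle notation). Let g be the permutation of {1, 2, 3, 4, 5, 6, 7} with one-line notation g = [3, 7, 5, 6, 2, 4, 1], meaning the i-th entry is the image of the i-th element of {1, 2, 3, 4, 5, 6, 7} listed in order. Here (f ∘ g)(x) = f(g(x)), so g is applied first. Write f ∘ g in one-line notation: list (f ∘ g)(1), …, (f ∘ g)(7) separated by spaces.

(f ∘ g)(x) = f(g(x)). Computing each image: f(g(1)) = f(3) = 2, f(g(2)) = f(7) = 6, f(g(3)) = f(5) = 4, f(g(4)) = f(6) = 7, f(g(5)) = f(2) = 3, f(g(6)) = f(4) = 5, f(g(7)) = f(1) = 1.
Hence f ∘ g = [2 6 4 7 3 5 1].

2 6 4 7 3 5 1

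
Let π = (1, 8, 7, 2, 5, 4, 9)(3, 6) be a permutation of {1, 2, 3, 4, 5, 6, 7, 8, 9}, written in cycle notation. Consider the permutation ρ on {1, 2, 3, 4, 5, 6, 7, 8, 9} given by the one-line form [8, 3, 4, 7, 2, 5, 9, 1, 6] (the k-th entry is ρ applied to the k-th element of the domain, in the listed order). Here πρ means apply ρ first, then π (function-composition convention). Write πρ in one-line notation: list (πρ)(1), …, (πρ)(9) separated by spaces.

(πρ)(x) = π(ρ(x)). Computing each image: π(ρ(1)) = π(8) = 7, π(ρ(2)) = π(3) = 6, π(ρ(3)) = π(4) = 9, π(ρ(4)) = π(7) = 2, π(ρ(5)) = π(2) = 5, π(ρ(6)) = π(5) = 4, π(ρ(7)) = π(9) = 1, π(ρ(8)) = π(1) = 8, π(ρ(9)) = π(6) = 3.
Hence πρ = [7 6 9 2 5 4 1 8 3].

7 6 9 2 5 4 1 8 3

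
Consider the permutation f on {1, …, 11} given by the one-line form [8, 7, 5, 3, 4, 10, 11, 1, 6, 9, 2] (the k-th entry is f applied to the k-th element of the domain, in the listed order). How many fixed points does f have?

No element satisfies f(x) = x, so there are 0 fixed points.

0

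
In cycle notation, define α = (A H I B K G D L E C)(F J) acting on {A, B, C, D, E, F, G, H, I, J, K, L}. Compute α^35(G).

G lies in the 10-cycle (A H I B K G D L E C).
Powers repeat with period 10 on this cycle, and 35 mod 10 = 5, so α^35(G) = α^5(G).
Advancing 5 steps from G: G → D → L → E → C → A.

A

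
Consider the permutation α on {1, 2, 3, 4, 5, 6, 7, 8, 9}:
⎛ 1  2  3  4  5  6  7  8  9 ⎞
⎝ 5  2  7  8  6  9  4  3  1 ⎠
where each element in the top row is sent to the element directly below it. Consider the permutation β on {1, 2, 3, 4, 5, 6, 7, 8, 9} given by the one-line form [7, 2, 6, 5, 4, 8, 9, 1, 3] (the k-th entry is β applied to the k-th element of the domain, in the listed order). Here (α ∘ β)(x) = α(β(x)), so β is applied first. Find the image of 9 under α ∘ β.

(α ∘ β)(9) = α(β(9)). β(9) = 3, then α(3) = 7. So (α ∘ β)(9) = 7.

7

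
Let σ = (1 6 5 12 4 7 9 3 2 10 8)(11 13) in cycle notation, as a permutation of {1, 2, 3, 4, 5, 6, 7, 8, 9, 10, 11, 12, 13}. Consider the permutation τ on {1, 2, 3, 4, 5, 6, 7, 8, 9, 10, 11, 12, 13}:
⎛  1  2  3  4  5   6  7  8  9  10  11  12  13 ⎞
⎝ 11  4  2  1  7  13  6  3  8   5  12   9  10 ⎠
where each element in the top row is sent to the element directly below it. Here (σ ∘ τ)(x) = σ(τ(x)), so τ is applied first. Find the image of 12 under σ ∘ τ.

3

τ(12) = 9, then σ(9) = 3; composing gives (σ ∘ τ)(12) = 3.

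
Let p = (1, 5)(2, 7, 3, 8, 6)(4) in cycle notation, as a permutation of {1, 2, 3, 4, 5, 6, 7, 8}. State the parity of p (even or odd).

odd

The cycle lengths are 5, 2, 1.
A cycle is odd iff its length is even; p has 1 even-length cycle, so sgn(p) = (−1)^1 and p is odd.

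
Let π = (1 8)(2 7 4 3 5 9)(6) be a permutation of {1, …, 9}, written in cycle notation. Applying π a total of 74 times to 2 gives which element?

4

2 lies in the 6-cycle (2 7 4 3 5 9).
Powers repeat with period 6 on this cycle, and 74 mod 6 = 2, so π^74(2) = π^2(2).
Stepping 2 places around the cycle: 2 → 7 → 4.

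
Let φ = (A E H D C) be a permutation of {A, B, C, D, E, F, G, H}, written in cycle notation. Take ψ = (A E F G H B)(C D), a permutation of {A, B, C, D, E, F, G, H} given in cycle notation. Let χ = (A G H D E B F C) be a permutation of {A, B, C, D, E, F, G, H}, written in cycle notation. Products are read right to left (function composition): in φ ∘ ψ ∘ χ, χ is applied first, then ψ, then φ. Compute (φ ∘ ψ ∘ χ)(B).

Chase B: χ(B) = F; ψ(F) = G; φ(G) = G. Hence (φ ∘ ψ ∘ χ)(B) = G.

G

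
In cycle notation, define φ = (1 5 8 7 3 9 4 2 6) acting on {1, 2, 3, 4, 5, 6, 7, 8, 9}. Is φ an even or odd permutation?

The cycle lengths are 9.
A cycle of length ℓ contributes ℓ−1 transpositions, so φ is a product of 8 transpositions — even.

even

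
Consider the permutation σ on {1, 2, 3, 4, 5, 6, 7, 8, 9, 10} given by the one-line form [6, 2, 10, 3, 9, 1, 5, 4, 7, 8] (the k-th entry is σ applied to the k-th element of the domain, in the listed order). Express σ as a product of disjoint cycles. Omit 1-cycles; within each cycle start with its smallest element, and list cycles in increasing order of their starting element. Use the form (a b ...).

Iterating σ from 1 gives 1 → 6 → 1; that is the 2-cycle (1 6).
Continuing from each remaining unvisited element yields (1 6)(3 10 8 4)(5 9 7).

(1 6)(3 10 8 4)(5 9 7)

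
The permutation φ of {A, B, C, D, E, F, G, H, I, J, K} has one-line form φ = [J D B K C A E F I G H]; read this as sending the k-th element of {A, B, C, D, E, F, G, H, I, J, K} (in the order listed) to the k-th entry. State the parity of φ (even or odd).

In disjoint-cycle form the cycle lengths are 10, 1.
A cycle is odd iff its length is even; φ has 1 even-length cycle, so sgn(φ) = (−1)^1 and φ is odd.

odd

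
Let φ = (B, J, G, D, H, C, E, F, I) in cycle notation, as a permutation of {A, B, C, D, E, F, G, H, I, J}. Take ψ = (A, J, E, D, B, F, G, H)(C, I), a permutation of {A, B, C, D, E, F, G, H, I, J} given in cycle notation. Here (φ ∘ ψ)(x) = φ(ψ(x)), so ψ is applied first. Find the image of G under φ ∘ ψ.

ψ(G) = H, then φ(H) = C; composing gives (φ ∘ ψ)(G) = C.

C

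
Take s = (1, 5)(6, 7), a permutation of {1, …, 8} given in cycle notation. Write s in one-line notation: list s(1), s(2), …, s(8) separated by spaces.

Image by image: 1↦5, 2↦2, 3↦3, 4↦4, 5↦1, 6↦7, 7↦6, 8↦8.
So the one-line form is 5 2 3 4 1 7 6 8.

5 2 3 4 1 7 6 8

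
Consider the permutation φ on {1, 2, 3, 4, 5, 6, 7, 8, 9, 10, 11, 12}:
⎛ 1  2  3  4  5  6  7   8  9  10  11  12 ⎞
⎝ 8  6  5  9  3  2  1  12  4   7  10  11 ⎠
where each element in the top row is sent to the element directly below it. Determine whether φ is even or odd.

In disjoint-cycle form the cycle lengths are 6, 2, 2, 2.
A cycle of length ℓ contributes ℓ−1 transpositions, so φ is a product of 5 + 1 + 1 + 1 = 8 transpositions — even.

even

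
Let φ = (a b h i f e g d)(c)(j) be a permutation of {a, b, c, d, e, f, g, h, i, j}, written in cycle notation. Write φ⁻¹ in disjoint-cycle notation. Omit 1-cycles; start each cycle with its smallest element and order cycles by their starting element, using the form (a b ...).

Inverting a permutation written in cycle notation just reverses the order within every cycle.
Reversing each cycle of φ and rotating so the smallest element leads gives (a d g e f i h b).

(a d g e f i h b)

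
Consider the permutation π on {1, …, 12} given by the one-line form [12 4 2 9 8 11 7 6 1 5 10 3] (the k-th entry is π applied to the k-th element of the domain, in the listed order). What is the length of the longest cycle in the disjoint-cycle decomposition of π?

Decomposing into disjoint cycles gives (1, 12, 3, 2, 4, 9)(5, 8, 6, 11, 10); the longest has length 6.

6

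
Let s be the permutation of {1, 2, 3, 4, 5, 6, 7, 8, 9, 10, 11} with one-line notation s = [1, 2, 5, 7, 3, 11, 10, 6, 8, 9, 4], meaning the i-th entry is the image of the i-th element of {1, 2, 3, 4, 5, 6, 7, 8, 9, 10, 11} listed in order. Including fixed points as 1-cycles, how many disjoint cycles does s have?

The cycle decomposition is (1)(2)(3 5)(4 7 10 9 8 6 11), which has 4 cycles (counting 1-cycles).

4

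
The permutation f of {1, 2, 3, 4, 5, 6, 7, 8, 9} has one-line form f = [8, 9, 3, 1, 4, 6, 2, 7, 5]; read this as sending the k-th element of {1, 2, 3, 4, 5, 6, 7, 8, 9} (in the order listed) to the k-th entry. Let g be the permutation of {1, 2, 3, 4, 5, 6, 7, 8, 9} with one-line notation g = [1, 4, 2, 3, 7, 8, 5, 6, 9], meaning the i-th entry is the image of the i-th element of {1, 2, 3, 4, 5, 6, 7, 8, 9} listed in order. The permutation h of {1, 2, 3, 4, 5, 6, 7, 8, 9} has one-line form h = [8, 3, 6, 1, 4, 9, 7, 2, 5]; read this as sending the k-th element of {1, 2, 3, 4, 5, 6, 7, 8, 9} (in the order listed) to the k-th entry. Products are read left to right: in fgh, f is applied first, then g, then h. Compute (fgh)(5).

6

Apply the permutations in order: f(5) = 4, then g(4) = 3, then h(3) = 6. So (fgh)(5) = 6.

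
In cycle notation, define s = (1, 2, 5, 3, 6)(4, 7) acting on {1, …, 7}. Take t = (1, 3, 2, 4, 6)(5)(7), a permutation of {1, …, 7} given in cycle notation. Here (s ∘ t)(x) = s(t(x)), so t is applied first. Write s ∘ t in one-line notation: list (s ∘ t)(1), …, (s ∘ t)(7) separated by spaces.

For each element, apply t then s: 1 → 3 → 6; 2 → 4 → 7; 3 → 2 → 5; 4 → 6 → 1; 5 → 5 → 3; 6 → 1 → 2; 7 → 7 → 4.
So s ∘ t in one-line form is 6 7 5 1 3 2 4.

6 7 5 1 3 2 4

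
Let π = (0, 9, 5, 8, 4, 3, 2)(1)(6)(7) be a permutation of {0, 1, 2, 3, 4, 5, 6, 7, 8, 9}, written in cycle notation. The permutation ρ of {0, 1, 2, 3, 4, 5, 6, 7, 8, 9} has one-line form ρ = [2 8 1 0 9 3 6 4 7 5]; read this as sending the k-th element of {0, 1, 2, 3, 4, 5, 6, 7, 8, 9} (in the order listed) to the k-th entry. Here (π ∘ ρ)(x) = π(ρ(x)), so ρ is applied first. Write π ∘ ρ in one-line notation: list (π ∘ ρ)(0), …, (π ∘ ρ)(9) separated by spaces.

Chase each element through ρ then π: 0 → 2 → 0; 1 → 8 → 4; 2 → 1 → 1; 3 → 0 → 9; 4 → 9 → 5; 5 → 3 → 2; 6 → 6 → 6; 7 → 4 → 3; 8 → 7 → 7; 9 → 5 → 8.
Collecting the images, π ∘ ρ = [0 4 1 9 5 2 6 3 7 8].

0 4 1 9 5 2 6 3 7 8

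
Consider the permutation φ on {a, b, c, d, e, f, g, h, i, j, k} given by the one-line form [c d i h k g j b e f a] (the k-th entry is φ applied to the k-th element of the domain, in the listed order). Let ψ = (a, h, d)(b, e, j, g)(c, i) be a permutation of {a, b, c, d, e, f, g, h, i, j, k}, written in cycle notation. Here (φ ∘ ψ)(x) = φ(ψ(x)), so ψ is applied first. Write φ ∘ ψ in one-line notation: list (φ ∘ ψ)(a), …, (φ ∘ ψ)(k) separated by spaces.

(φ ∘ ψ)(x) = φ(ψ(x)). Computing each image: φ(ψ(a)) = φ(h) = b, φ(ψ(b)) = φ(e) = k, φ(ψ(c)) = φ(i) = e, φ(ψ(d)) = φ(a) = c, φ(ψ(e)) = φ(j) = f, φ(ψ(f)) = φ(f) = g, φ(ψ(g)) = φ(b) = d, φ(ψ(h)) = φ(d) = h, φ(ψ(i)) = φ(c) = i, φ(ψ(j)) = φ(g) = j, φ(ψ(k)) = φ(k) = a.
Hence φ ∘ ψ = [b k e c f g d h i j a].

b k e c f g d h i j a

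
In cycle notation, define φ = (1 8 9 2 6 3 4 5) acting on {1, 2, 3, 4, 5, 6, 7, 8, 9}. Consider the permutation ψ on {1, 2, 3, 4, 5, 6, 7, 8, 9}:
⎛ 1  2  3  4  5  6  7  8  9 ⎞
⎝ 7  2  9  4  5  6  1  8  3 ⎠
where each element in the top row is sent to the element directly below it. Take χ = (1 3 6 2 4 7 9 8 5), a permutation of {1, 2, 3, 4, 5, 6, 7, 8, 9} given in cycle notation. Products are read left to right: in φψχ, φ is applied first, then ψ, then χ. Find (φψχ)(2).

Chase 2: φ(2) = 6; ψ(6) = 6; χ(6) = 2. Hence (φψχ)(2) = 2.

2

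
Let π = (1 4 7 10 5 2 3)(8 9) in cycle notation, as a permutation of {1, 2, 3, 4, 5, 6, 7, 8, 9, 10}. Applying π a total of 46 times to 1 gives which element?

1 lies in the 7-cycle (1 4 7 10 5 2 3).
Powers repeat with period 7 on this cycle, and 46 mod 7 = 4, so π^46(1) = π^4(1).
Stepping 4 places around the cycle: 1 → 4 → 7 → 10 → 5.

5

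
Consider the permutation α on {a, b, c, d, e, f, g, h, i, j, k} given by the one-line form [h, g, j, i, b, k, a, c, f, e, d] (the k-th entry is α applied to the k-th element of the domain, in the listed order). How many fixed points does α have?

0

No element satisfies α(x) = x, so there are 0 fixed points.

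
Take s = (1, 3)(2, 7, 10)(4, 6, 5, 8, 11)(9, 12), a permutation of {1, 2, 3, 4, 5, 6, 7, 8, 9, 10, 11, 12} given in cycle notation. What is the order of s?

30

The disjoint cycles have lengths 5, 3, 2, 2.
Since disjoint cycles commute, ord(s) = lcm(5, 3, 2, 2) = 30.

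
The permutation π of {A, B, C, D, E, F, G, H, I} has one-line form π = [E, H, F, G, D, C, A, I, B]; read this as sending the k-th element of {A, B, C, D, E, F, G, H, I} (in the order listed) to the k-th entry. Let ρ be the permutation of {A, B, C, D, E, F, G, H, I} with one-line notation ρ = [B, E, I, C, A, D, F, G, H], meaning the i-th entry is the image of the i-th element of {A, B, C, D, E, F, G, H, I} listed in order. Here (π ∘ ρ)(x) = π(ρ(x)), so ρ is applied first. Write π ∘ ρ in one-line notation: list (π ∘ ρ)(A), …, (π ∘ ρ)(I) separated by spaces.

Chase each element through ρ then π: A → B → H; B → E → D; C → I → B; D → C → F; E → A → E; F → D → G; G → F → C; H → G → A; I → H → I.
So π ∘ ρ in one-line form is H D B F E G C A I.

H D B F E G C A I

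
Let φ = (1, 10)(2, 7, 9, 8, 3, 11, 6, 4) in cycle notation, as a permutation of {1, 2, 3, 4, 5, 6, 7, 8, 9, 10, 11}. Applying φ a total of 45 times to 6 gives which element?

6 lies in the 8-cycle (2, 7, 9, 8, 3, 11, 6, 4).
Powers repeat with period 8 on this cycle, and 45 mod 8 = 5, so φ^45(6) = φ^5(6).
Stepping 5 places around the cycle: 6 → 4 → 2 → 7 → 9 → 8.

8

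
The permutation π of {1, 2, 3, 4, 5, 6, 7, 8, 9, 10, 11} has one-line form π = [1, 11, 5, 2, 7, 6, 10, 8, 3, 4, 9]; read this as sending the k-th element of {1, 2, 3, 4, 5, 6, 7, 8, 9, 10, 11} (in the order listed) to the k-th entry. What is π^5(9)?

4

Tracing 9 → 3 → … returns to 9 after 8 steps, so 9 lies in an 8-cycle (2 11 9 3 5 7 10 4).
Advancing 5 steps from 9: 9 → 3 → 5 → 7 → 10 → 4.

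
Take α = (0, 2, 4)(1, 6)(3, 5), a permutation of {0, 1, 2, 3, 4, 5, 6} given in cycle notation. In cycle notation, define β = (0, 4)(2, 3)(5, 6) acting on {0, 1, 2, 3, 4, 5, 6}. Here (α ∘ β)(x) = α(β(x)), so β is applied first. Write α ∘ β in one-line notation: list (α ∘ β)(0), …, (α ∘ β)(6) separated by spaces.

0 6 5 4 2 1 3

(α ∘ β)(x) = α(β(x)). Computing each image: α(β(0)) = α(4) = 0, α(β(1)) = α(1) = 6, α(β(2)) = α(3) = 5, α(β(3)) = α(2) = 4, α(β(4)) = α(0) = 2, α(β(5)) = α(6) = 1, α(β(6)) = α(5) = 3.
Hence α ∘ β = [0 6 5 4 2 1 3].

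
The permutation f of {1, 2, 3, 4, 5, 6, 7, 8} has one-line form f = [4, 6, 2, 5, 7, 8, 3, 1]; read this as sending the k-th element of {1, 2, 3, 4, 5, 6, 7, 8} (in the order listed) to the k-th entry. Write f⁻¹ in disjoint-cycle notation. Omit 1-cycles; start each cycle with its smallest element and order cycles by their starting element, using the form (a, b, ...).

First write f in disjoint cycles: (1, 4, 5, 7, 3, 2, 6, 8).
The inverse reverses every cycle; in canonical form, f⁻¹ = (1, 8, 6, 2, 3, 7, 5, 4).

(1, 8, 6, 2, 3, 7, 5, 4)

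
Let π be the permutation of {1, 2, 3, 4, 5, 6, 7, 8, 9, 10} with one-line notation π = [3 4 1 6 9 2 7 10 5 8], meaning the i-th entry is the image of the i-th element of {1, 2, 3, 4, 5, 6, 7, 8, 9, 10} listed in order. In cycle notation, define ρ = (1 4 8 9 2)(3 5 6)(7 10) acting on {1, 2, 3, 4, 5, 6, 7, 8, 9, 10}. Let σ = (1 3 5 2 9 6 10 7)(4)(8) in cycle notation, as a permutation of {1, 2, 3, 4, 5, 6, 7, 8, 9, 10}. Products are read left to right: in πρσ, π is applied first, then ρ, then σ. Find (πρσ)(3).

Apply the permutations in order: π(3) = 1, then ρ(1) = 4, then σ(4) = 4. So (πρσ)(3) = 4.

4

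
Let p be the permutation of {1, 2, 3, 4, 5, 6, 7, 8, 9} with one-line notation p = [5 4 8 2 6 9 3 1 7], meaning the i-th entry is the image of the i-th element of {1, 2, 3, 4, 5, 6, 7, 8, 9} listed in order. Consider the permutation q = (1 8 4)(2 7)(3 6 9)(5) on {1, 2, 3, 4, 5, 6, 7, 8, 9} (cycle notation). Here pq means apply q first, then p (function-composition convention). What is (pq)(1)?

1

q(1) = 8, then p(8) = 1; composing gives (pq)(1) = 1.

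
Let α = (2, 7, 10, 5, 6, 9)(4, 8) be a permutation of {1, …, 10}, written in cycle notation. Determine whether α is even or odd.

The cycle lengths are 6, 2, 1, 1.
A cycle of length ℓ contributes ℓ−1 transpositions, so α is a product of 5 + 1 = 6 transpositions — even.

even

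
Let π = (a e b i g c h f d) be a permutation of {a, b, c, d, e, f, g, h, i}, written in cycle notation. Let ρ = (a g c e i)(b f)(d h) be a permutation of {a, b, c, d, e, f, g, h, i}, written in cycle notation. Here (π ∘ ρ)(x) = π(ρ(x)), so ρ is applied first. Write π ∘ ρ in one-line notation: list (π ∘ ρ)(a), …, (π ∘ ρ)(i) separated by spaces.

c d b f g i h a e

For each element, apply ρ then π: a → g → c; b → f → d; c → e → b; d → h → f; e → i → g; f → b → i; g → c → h; h → d → a; i → a → e.
Collecting the images, π ∘ ρ = [c d b f g i h a e].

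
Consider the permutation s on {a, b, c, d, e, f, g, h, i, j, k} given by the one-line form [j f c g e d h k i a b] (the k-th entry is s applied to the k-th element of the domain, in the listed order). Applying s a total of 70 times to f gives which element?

k

Tracing f → d → … returns to f after 6 steps, so f lies in a 6-cycle (b, f, d, g, h, k).
On a 6-cycle, s^6 is the identity, so s^70 = s^4 there (70 ≡ 4 mod 6).
Advancing 4 steps from f: f → d → g → h → k.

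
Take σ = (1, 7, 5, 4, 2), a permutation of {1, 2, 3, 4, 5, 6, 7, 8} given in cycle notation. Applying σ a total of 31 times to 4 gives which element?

4 lies in the 5-cycle (1, 7, 5, 4, 2).
Powers repeat with period 5 on this cycle, and 31 mod 5 = 1, so σ^31(4) = σ^1(4).
Stepping 1 place around the cycle: 4 → 2.

2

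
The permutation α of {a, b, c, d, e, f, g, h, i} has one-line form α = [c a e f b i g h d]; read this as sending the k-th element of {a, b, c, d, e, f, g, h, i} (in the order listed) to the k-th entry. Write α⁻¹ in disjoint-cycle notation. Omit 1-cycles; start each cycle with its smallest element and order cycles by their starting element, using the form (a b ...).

(a b e c)(d i f)

First write α in disjoint cycles: (a c e b)(d f i).
The inverse reverses every cycle; in canonical form, α⁻¹ = (a b e c)(d i f).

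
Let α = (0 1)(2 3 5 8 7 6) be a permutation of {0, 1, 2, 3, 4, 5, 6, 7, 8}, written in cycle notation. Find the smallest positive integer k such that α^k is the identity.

6

The disjoint cycles have lengths 6, 2, 1.
Since disjoint cycles commute, ord(α) = lcm(6, 2) = 6.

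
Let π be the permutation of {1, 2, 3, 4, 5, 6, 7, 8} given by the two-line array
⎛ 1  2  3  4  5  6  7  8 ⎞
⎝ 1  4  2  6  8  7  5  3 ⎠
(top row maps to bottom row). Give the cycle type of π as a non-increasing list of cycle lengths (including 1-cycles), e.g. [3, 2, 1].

[7, 1]

The disjoint cycles are (1)(2 4 6 7 5 8 3), with lengths 7, 1 in non-increasing order.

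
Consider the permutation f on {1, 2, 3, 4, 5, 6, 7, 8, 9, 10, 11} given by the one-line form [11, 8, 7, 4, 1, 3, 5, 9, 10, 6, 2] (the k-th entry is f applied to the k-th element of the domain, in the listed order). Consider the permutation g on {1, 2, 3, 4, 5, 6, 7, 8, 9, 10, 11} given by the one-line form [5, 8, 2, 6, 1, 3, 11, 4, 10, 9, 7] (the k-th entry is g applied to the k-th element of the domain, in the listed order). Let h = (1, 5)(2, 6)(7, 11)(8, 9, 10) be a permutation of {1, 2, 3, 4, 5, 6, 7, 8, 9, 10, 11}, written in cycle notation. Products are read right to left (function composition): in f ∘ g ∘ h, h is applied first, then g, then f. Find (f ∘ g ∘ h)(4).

(f ∘ g ∘ h)(4) = f(g(h(4))). h(4) = 4, then g(4) = 6, then f(6) = 3, so the result is 3.

3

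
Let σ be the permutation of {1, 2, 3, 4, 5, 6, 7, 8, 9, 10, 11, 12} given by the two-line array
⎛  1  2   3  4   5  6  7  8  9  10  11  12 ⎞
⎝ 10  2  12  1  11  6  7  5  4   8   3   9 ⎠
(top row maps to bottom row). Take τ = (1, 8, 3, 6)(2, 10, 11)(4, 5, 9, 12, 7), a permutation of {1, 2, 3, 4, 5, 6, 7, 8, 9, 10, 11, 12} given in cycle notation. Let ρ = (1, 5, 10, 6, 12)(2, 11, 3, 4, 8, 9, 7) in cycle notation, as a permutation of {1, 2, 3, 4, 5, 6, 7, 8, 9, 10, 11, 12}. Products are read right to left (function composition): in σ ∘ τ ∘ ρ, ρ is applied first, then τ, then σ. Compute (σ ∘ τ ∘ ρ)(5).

3

Apply the permutations in order: ρ(5) = 10, then τ(10) = 11, then σ(11) = 3. So (σ ∘ τ ∘ ρ)(5) = 3.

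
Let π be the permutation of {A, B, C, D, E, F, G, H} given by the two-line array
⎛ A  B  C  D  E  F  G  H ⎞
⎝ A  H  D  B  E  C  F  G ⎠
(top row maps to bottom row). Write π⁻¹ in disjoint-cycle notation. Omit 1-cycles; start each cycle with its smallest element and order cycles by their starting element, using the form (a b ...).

(B D C F G H)

First write π in disjoint cycles: (B H G F C D).
The inverse reverses every cycle; in canonical form, π⁻¹ = (B D C F G H).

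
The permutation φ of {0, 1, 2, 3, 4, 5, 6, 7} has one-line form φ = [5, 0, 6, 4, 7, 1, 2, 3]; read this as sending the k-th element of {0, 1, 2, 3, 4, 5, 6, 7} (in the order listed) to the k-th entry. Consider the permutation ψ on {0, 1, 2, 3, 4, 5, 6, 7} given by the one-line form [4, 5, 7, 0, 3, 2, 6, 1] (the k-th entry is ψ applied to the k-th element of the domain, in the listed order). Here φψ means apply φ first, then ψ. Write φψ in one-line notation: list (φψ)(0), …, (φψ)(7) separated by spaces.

Chase each element through φ then ψ: 0 → 5 → 2; 1 → 0 → 4; 2 → 6 → 6; 3 → 4 → 3; 4 → 7 → 1; 5 → 1 → 5; 6 → 2 → 7; 7 → 3 → 0.
So φψ in one-line form is 2 4 6 3 1 5 7 0.

2 4 6 3 1 5 7 0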